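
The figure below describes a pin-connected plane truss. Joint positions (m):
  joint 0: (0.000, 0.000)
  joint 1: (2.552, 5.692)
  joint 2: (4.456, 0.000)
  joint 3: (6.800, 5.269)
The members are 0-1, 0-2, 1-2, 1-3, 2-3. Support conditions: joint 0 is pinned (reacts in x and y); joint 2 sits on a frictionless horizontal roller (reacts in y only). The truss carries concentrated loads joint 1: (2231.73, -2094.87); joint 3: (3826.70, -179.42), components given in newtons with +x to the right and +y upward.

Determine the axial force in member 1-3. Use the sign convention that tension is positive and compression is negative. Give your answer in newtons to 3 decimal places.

N=4 nodes, M=5 members, R=3 reactions → 2N=8, M+R=8
member 0 (0-1): L=6.2379, (cx,cy)=(0.4091,0.9125)
member 1 (0-2): L=4.4560, (cx,cy)=(1.0000,0.0000)
member 2 (1-2): L=6.0020, (cx,cy)=(0.3172,-0.9483)
member 3 (1-3): L=4.2690, (cx,cy)=(0.9951,-0.0991)
member 4 (2-3): L=5.7669, (cx,cy)=(0.4065,0.9137)
solve A·x = −loads:
  F[0-1] = +7205.5073 N (tension)
  F[0-2] = +3110.5767 N (tension)
  F[1-2] = -9534.7541 N (compression)
  F[1-3] = +3759.3073 N (tension)
  F[2-3] = +211.3191 N (tension)
  Rx@0 = -6058.4300 N
  Ry@0 = -6574.9142 N
  Ry@2 = +8849.2042 N

3759.307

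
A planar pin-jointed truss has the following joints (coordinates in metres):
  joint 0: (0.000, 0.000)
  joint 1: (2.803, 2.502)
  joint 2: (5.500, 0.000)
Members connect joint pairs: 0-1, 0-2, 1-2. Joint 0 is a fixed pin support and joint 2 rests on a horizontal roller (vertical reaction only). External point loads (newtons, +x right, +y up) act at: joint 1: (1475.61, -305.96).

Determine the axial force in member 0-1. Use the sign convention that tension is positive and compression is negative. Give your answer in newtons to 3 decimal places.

782.737

N=3 nodes, M=3 members, R=3 reactions → 2N=6, M+R=6
member 0 (0-1): L=3.7572, (cx,cy)=(0.7460,0.6659)
member 1 (0-2): L=5.5000, (cx,cy)=(1.0000,0.0000)
member 2 (1-2): L=3.6788, (cx,cy)=(0.7331,-0.6801)
solve A·x = −loads:
  F[0-1] = +782.7373 N (tension)
  F[0-2] = +891.6665 N (tension)
  F[1-2] = -1216.2745 N (compression)
  Rx@0 = -1475.6100 N
  Ry@0 = -521.2367 N
  Ry@2 = +827.1967 N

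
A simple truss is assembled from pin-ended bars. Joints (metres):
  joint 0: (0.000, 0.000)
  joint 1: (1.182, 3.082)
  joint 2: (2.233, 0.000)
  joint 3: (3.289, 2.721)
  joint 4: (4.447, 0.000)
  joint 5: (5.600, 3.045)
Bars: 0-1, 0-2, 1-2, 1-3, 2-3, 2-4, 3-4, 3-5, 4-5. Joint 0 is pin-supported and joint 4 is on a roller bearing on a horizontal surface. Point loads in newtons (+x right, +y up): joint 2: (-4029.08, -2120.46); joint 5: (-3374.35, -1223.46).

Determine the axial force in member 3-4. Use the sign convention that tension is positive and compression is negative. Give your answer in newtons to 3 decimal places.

540.720

N=6 nodes, M=9 members, R=3 reactions → 2N=12, M+R=12
member 0 (0-1): L=3.3009, (cx,cy)=(0.3581,0.9337)
member 1 (0-2): L=2.2330, (cx,cy)=(1.0000,0.0000)
member 2 (1-2): L=3.2563, (cx,cy)=(0.3228,-0.9465)
member 3 (1-3): L=2.1377, (cx,cy)=(0.9856,-0.1689)
member 4 (2-3): L=2.9187, (cx,cy)=(0.3618,0.9323)
member 5 (2-4): L=2.2140, (cx,cy)=(1.0000,0.0000)
member 6 (3-4): L=2.9572, (cx,cy)=(0.3916,-0.9201)
member 7 (3-5): L=2.3336, (cx,cy)=(0.9903,0.1388)
member 8 (4-5): L=3.2560, (cx,cy)=(0.3541,0.9352)
solve A·x = −loads:
  F[0-1] = -3265.5523 N (compression)
  F[0-2] = -6234.0825 N (compression)
  F[1-2] = +3646.1280 N (tension)
  F[1-3] = -2380.3644 N (compression)
  F[2-3] = -1427.2149 N (compression)
  F[2-4] = -511.8046 N (compression)
  F[3-4] = +540.7197 N (tension)
  F[3-5] = -3104.3535 N (compression)
  F[4-5] = -847.3557 N (compression)
  Rx@0 = +7403.4300 N
  Ry@0 = +3049.0094 N
  Ry@4 = +294.9106 N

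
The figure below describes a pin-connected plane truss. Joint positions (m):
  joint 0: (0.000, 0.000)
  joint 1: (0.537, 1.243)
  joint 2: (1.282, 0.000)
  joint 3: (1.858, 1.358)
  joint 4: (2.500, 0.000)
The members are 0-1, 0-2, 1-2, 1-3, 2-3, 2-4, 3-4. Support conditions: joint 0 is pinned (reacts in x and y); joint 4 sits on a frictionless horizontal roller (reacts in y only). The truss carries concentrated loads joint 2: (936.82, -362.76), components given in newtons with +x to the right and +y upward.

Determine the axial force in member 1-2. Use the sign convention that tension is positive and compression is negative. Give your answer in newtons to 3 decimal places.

188.467

N=5 nodes, M=7 members, R=3 reactions → 2N=10, M+R=10
member 0 (0-1): L=1.3540, (cx,cy)=(0.3966,0.9180)
member 1 (0-2): L=1.2820, (cx,cy)=(1.0000,0.0000)
member 2 (1-2): L=1.4492, (cx,cy)=(0.5141,-0.8577)
member 3 (1-3): L=1.3260, (cx,cy)=(0.9962,0.0867)
member 4 (2-3): L=1.4751, (cx,cy)=(0.3905,0.9206)
member 5 (2-4): L=1.2180, (cx,cy)=(1.0000,0.0000)
member 6 (3-4): L=1.5021, (cx,cy)=(0.4274,-0.9041)
solve A·x = −loads:
  F[0-1] = -192.5246 N (compression)
  F[0-2] = +1013.1737 N (tension)
  F[1-2] = +188.4670 N (tension)
  F[1-3] = -173.8978 N (compression)
  F[2-3] = +218.4472 N (tension)
  F[2-4] = +87.9433 N (tension)
  F[3-4] = -205.7637 N (compression)
  Rx@0 = -936.8200 N
  Ry@0 = +176.7367 N
  Ry@4 = +186.0233 N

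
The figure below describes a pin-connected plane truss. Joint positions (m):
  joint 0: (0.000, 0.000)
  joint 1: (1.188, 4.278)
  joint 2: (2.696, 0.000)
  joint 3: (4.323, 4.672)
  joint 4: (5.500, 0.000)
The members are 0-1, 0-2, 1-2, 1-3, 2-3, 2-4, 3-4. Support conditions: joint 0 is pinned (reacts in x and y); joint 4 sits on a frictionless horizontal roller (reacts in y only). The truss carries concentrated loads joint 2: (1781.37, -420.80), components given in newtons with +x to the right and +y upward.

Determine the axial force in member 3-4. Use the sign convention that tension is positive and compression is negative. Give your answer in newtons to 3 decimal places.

-212.713

N=5 nodes, M=7 members, R=3 reactions → 2N=10, M+R=10
member 0 (0-1): L=4.4399, (cx,cy)=(0.2676,0.9635)
member 1 (0-2): L=2.6960, (cx,cy)=(1.0000,0.0000)
member 2 (1-2): L=4.5360, (cx,cy)=(0.3325,-0.9431)
member 3 (1-3): L=3.1597, (cx,cy)=(0.9922,0.1247)
member 4 (2-3): L=4.9472, (cx,cy)=(0.3289,0.9444)
member 5 (2-4): L=2.8040, (cx,cy)=(1.0000,0.0000)
member 6 (3-4): L=4.8180, (cx,cy)=(0.2443,-0.9697)
solve A·x = −loads:
  F[0-1] = -222.6499 N (compression)
  F[0-2] = +1840.9454 N (tension)
  F[1-2] = +210.2180 N (tension)
  F[1-3] = -130.4810 N (compression)
  F[2-3] = +235.6472 N (tension)
  F[2-4] = +51.9645 N (tension)
  F[3-4] = -212.7134 N (compression)
  Rx@0 = -1781.3700 N
  Ry@0 = +214.5315 N
  Ry@4 = +206.2685 N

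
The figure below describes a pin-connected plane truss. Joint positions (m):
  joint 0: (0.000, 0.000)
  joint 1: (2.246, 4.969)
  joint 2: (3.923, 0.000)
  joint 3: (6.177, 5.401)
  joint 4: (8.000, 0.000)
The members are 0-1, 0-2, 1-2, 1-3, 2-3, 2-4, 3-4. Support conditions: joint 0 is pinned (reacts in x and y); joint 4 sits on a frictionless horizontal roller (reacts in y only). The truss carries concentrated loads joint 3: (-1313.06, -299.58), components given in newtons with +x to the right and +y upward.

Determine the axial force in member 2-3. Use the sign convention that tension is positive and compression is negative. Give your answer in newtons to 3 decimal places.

-948.003

N=5 nodes, M=7 members, R=3 reactions → 2N=10, M+R=10
member 0 (0-1): L=5.4530, (cx,cy)=(0.4119,0.9112)
member 1 (0-2): L=3.9230, (cx,cy)=(1.0000,0.0000)
member 2 (1-2): L=5.2444, (cx,cy)=(0.3198,-0.9475)
member 3 (1-3): L=3.9547, (cx,cy)=(0.9940,0.1092)
member 4 (2-3): L=5.8525, (cx,cy)=(0.3851,0.9229)
member 5 (2-4): L=4.0770, (cx,cy)=(1.0000,0.0000)
member 6 (3-4): L=5.7004, (cx,cy)=(0.3198,-0.9475)
solve A·x = −loads:
  F[0-1] = -1047.7472 N (compression)
  F[0-2] = -881.5123 N (compression)
  F[1-2] = +923.3543 N (tension)
  F[1-3] = -731.1864 N (compression)
  F[2-3] = -948.0025 N (compression)
  F[2-4] = -221.1384 N (compression)
  F[3-4] = +691.4805 N (tension)
  Rx@0 = +1313.0600 N
  Ry@0 = +954.7464 N
  Ry@4 = -655.1664 N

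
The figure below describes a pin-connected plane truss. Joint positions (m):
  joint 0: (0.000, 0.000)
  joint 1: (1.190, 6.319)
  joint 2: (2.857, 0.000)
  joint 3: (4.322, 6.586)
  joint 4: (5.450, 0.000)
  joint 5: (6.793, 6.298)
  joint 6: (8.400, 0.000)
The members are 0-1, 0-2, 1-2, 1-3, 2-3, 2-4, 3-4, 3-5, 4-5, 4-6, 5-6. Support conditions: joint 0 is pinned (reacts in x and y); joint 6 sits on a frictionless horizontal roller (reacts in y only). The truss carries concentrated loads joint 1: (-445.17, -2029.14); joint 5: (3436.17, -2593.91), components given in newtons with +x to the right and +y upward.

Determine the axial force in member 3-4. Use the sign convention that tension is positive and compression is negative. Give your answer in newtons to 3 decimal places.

-2272.494

N=7 nodes, M=11 members, R=3 reactions → 2N=14, M+R=14
member 0 (0-1): L=6.4301, (cx,cy)=(0.1851,0.9827)
member 1 (0-2): L=2.8570, (cx,cy)=(1.0000,0.0000)
member 2 (1-2): L=6.5352, (cx,cy)=(0.2551,-0.9669)
member 3 (1-3): L=3.1434, (cx,cy)=(0.9964,0.0849)
member 4 (2-3): L=6.7470, (cx,cy)=(0.2171,0.9761)
member 5 (2-4): L=2.5930, (cx,cy)=(1.0000,0.0000)
member 6 (3-4): L=6.6819, (cx,cy)=(0.1688,-0.9856)
member 7 (3-5): L=2.4877, (cx,cy)=(0.9933,-0.1158)
member 8 (4-5): L=6.4396, (cx,cy)=(0.2086,0.9780)
member 9 (4-6): L=2.9500, (cx,cy)=(1.0000,0.0000)
member 10 (5-6): L=6.4998, (cx,cy)=(0.2472,-0.9690)
solve A·x = −loads:
  F[0-1] = +3.5684 N (tension)
  F[0-2] = +2990.3396 N (tension)
  F[1-2] = -2017.5083 N (compression)
  F[1-3] = +963.9416 N (tension)
  F[2-3] = +1998.4482 N (tension)
  F[2-4] = +2041.7801 N (tension)
  F[3-4] = -2272.4936 N (compression)
  F[3-5] = +1790.0551 N (tension)
  F[4-5] = +2290.2385 N (tension)
  F[4-6] = +1180.5139 N (tension)
  F[5-6] = -4774.7922 N (compression)
  Rx@0 = -2991.0000 N
  Ry@0 = -3.5067 N
  Ry@6 = +4626.5567 N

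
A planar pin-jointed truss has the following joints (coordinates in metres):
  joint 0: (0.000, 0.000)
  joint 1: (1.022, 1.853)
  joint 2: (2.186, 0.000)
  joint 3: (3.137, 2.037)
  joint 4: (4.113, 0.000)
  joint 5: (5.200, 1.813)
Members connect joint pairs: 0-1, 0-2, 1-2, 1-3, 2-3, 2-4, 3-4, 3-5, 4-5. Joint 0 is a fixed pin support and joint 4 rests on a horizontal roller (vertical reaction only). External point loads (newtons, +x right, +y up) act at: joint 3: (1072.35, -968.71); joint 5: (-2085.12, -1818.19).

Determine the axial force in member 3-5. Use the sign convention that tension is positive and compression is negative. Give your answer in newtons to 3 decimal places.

-939.683

N=6 nodes, M=9 members, R=3 reactions → 2N=12, M+R=12
member 0 (0-1): L=2.1162, (cx,cy)=(0.4830,0.8756)
member 1 (0-2): L=2.1860, (cx,cy)=(1.0000,0.0000)
member 2 (1-2): L=2.1883, (cx,cy)=(0.5319,-0.8468)
member 3 (1-3): L=2.1230, (cx,cy)=(0.9962,0.0867)
member 4 (2-3): L=2.2481, (cx,cy)=(0.4230,0.9061)
member 5 (2-4): L=1.9270, (cx,cy)=(1.0000,0.0000)
member 6 (3-4): L=2.2587, (cx,cy)=(0.4321,-0.9018)
member 7 (3-5): L=2.0751, (cx,cy)=(0.9942,-0.1079)
member 8 (4-5): L=2.1139, (cx,cy)=(0.5142,0.8577)
solve A·x = −loads:
  F[0-1] = -156.8870 N (compression)
  F[0-2] = -937.0010 N (compression)
  F[1-2] = +146.4459 N (tension)
  F[1-3] = -154.2481 N (compression)
  F[2-3] = -136.8578 N (compression)
  F[2-4] = -801.2072 N (compression)
  F[3-4] = -809.3550 N (compression)
  F[3-5] = -939.6832 N (compression)
  F[4-5] = -2238.2118 N (compression)
  Rx@0 = +1012.7700 N
  Ry@0 = +137.3776 N
  Ry@4 = +2649.5224 N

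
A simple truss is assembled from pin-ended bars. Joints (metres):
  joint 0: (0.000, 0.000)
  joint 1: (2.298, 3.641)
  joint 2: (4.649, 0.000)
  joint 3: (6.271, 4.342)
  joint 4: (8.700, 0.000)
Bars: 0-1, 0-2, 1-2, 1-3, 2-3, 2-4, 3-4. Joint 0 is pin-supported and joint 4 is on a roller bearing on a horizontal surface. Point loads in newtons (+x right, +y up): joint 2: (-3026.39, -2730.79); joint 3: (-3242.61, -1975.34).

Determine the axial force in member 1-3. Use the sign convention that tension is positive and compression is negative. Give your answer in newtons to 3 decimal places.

-4005.626

N=5 nodes, M=7 members, R=3 reactions → 2N=10, M+R=10
member 0 (0-1): L=4.3055, (cx,cy)=(0.5337,0.8457)
member 1 (0-2): L=4.6490, (cx,cy)=(1.0000,0.0000)
member 2 (1-2): L=4.3341, (cx,cy)=(0.5424,-0.8401)
member 3 (1-3): L=4.0344, (cx,cy)=(0.9848,0.1738)
member 4 (2-3): L=4.6351, (cx,cy)=(0.3499,0.9368)
member 5 (2-4): L=4.0510, (cx,cy)=(1.0000,0.0000)
member 6 (3-4): L=4.9752, (cx,cy)=(0.4882,-0.8727)
solve A·x = −loads:
  F[0-1] = -4069.4789 N (compression)
  F[0-2] = -4096.9937 N (compression)
  F[1-2] = +3267.9449 N (tension)
  F[1-3] = -4005.6259 N (compression)
  F[2-3] = -15.5610 N (compression)
  F[2-4] = +707.5300 N (tension)
  F[3-4] = -1449.2099 N (compression)
  Rx@0 = +6269.0000 N
  Ry@0 = +3441.3728 N
  Ry@4 = +1264.7572 N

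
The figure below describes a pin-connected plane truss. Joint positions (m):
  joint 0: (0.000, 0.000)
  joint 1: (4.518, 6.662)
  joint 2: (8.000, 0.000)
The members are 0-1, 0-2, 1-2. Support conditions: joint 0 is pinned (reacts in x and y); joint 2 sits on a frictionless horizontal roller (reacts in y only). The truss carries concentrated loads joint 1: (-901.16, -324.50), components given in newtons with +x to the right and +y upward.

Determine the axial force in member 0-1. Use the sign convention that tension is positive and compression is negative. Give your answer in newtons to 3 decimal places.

-1077.391

N=3 nodes, M=3 members, R=3 reactions → 2N=6, M+R=6
member 0 (0-1): L=8.0495, (cx,cy)=(0.5613,0.8276)
member 1 (0-2): L=8.0000, (cx,cy)=(1.0000,0.0000)
member 2 (1-2): L=7.5171, (cx,cy)=(0.4632,-0.8862)
solve A·x = −loads:
  F[0-1] = -1077.3914 N (compression)
  F[0-2] = -296.4454 N (compression)
  F[1-2] = +639.9786 N (tension)
  Rx@0 = +901.1600 N
  Ry@0 = +891.6796 N
  Ry@2 = -567.1796 N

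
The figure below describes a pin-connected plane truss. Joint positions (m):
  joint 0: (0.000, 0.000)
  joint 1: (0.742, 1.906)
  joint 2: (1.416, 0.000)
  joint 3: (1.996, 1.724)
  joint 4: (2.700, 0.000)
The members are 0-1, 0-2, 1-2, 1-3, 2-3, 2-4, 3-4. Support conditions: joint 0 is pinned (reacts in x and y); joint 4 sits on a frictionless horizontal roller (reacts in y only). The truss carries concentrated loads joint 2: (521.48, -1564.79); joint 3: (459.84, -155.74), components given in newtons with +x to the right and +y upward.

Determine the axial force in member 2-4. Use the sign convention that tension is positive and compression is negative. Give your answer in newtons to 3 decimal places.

N=5 nodes, M=7 members, R=3 reactions → 2N=10, M+R=10
member 0 (0-1): L=2.0453, (cx,cy)=(0.3628,0.9319)
member 1 (0-2): L=1.4160, (cx,cy)=(1.0000,0.0000)
member 2 (1-2): L=2.0217, (cx,cy)=(0.3334,-0.9428)
member 3 (1-3): L=1.2671, (cx,cy)=(0.9896,-0.1436)
member 4 (2-3): L=1.8189, (cx,cy)=(0.3189,0.9478)
member 5 (2-4): L=1.2840, (cx,cy)=(1.0000,0.0000)
member 6 (3-4): L=1.8622, (cx,cy)=(0.3780,-0.9258)
solve A·x = −loads:
  F[0-1] = -527.0400 N (compression)
  F[0-2] = +1172.5177 N (tension)
  F[1-2] = +580.1477 N (tension)
  F[1-3] = -388.6424 N (compression)
  F[2-3] = +1073.8901 N (tension)
  F[2-4] = +502.0263 N (tension)
  F[3-4] = -1327.9458 N (compression)
  Rx@0 = -981.3200 N
  Ry@0 = +491.1360 N
  Ry@4 = +1229.3940 N

502.026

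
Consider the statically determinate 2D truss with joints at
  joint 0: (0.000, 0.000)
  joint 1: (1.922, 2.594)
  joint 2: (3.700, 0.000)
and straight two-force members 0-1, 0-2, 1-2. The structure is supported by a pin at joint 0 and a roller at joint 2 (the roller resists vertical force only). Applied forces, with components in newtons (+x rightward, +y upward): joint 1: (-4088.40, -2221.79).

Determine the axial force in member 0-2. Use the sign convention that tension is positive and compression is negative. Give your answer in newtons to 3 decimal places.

N=3 nodes, M=3 members, R=3 reactions → 2N=6, M+R=6
member 0 (0-1): L=3.2285, (cx,cy)=(0.5953,0.8035)
member 1 (0-2): L=3.7000, (cx,cy)=(1.0000,0.0000)
member 2 (1-2): L=3.1449, (cx,cy)=(0.5654,-0.8248)
solve A·x = −loads:
  F[0-1] = -4896.1496 N (compression)
  F[0-2] = -1173.5691 N (compression)
  F[1-2] = +2075.7627 N (tension)
  Rx@0 = +4088.4000 N
  Ry@0 = +3933.9601 N
  Ry@2 = -1712.1701 N

-1173.569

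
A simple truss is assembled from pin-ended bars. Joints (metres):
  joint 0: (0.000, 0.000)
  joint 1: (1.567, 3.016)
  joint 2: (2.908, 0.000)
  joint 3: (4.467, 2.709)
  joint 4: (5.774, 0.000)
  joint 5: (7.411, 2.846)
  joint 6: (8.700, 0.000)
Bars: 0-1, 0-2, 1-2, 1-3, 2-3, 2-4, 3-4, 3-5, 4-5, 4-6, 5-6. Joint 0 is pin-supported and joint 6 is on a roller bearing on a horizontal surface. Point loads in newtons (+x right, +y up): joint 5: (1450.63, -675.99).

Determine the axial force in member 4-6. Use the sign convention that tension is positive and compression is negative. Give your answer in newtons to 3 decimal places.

N=7 nodes, M=11 members, R=3 reactions → 2N=14, M+R=14
member 0 (0-1): L=3.3988, (cx,cy)=(0.4610,0.8874)
member 1 (0-2): L=2.9080, (cx,cy)=(1.0000,0.0000)
member 2 (1-2): L=3.3007, (cx,cy)=(0.4063,-0.9137)
member 3 (1-3): L=2.9162, (cx,cy)=(0.9944,-0.1053)
member 4 (2-3): L=3.1256, (cx,cy)=(0.4988,0.8667)
member 5 (2-4): L=2.8660, (cx,cy)=(1.0000,0.0000)
member 6 (3-4): L=3.0078, (cx,cy)=(0.4345,-0.9007)
member 7 (3-5): L=2.9472, (cx,cy)=(0.9989,0.0465)
member 8 (4-5): L=3.2832, (cx,cy)=(0.4986,0.8668)
member 9 (4-6): L=2.9260, (cx,cy)=(1.0000,0.0000)
member 10 (5-6): L=3.1243, (cx,cy)=(0.4126,-0.9109)
solve A·x = −loads:
  F[0-1] = +421.9003 N (tension)
  F[0-2] = +1256.1141 N (tension)
  F[1-2] = -453.6098 N (compression)
  F[1-3] = +380.9247 N (tension)
  F[2-3] = +478.2214 N (tension)
  F[2-4] = +833.2901 N (tension)
  F[3-4] = -375.3556 N (compression)
  F[3-5] = +781.2897 N (tension)
  F[4-5] = +390.0007 N (tension)
  F[4-6] = +475.7316 N (tension)
  F[5-6] = -1153.0856 N (compression)
  Rx@0 = -1450.6300 N
  Ry@0 = -374.3841 N
  Ry@6 = +1050.3741 N

475.732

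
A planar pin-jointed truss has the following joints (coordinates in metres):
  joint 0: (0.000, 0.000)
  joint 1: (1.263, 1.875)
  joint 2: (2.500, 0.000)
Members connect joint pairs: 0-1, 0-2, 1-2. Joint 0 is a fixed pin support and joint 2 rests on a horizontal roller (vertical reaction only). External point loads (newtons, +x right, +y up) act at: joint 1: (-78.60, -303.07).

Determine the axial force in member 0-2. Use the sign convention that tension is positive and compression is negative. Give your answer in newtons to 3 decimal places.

62.121

N=3 nodes, M=3 members, R=3 reactions → 2N=6, M+R=6
member 0 (0-1): L=2.2607, (cx,cy)=(0.5587,0.8294)
member 1 (0-2): L=2.5000, (cx,cy)=(1.0000,0.0000)
member 2 (1-2): L=2.2463, (cx,cy)=(0.5507,-0.8347)
solve A·x = −loads:
  F[0-1] = -251.8837 N (compression)
  F[0-2] = +62.1211 N (tension)
  F[1-2] = -112.8066 N (compression)
  Rx@0 = +78.6000 N
  Ry@0 = +208.9090 N
  Ry@2 = +94.1610 N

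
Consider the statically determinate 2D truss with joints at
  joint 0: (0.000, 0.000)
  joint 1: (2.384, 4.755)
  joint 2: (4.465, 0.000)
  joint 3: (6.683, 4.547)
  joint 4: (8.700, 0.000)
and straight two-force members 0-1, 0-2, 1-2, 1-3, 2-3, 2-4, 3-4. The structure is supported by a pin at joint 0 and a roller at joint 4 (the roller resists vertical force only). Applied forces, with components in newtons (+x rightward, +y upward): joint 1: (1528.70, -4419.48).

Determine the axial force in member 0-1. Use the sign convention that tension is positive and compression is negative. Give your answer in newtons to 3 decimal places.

-2654.466

N=5 nodes, M=7 members, R=3 reactions → 2N=10, M+R=10
member 0 (0-1): L=5.3192, (cx,cy)=(0.4482,0.8939)
member 1 (0-2): L=4.4650, (cx,cy)=(1.0000,0.0000)
member 2 (1-2): L=5.1904, (cx,cy)=(0.4009,-0.9161)
member 3 (1-3): L=4.3040, (cx,cy)=(0.9988,-0.0483)
member 4 (2-3): L=5.0591, (cx,cy)=(0.4384,0.8988)
member 5 (2-4): L=4.2350, (cx,cy)=(1.0000,0.0000)
member 6 (3-4): L=4.9743, (cx,cy)=(0.4055,-0.9141)
solve A·x = −loads:
  F[0-1] = -2654.4656 N (compression)
  F[0-2] = +2718.4074 N (tension)
  F[1-2] = -2135.6139 N (compression)
  F[1-3] = -1864.3540 N (compression)
  F[2-3] = +2176.8078 N (tension)
  F[2-4] = +907.8287 N (tension)
  F[3-4] = -2238.8682 N (compression)
  Rx@0 = -1528.7000 N
  Ry@0 = +2372.9273 N
  Ry@4 = +2046.5527 N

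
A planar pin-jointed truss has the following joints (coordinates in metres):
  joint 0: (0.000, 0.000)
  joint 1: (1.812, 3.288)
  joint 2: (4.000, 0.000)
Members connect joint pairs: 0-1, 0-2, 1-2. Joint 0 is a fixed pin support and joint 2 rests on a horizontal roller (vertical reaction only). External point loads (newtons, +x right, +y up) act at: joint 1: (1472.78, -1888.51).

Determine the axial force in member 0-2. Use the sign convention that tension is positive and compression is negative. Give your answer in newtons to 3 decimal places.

1374.900

N=3 nodes, M=3 members, R=3 reactions → 2N=6, M+R=6
member 0 (0-1): L=3.7542, (cx,cy)=(0.4827,0.8758)
member 1 (0-2): L=4.0000, (cx,cy)=(1.0000,0.0000)
member 2 (1-2): L=3.9495, (cx,cy)=(0.5540,-0.8325)
solve A·x = −loads:
  F[0-1] = +202.7952 N (tension)
  F[0-2] = +1374.8999 N (tension)
  F[1-2] = -2481.7741 N (compression)
  Rx@0 = -1472.7800 N
  Ry@0 = -177.6102 N
  Ry@2 = +2066.1202 N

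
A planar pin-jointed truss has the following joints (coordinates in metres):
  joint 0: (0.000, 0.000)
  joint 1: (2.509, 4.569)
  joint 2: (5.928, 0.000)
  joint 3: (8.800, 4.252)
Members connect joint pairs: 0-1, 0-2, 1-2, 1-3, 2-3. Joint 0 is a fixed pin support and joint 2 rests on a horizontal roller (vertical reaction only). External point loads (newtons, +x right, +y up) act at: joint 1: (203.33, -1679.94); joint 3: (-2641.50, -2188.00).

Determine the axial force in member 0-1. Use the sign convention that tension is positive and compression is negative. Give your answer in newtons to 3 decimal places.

-1878.797

N=4 nodes, M=5 members, R=3 reactions → 2N=8, M+R=8
member 0 (0-1): L=5.2126, (cx,cy)=(0.4813,0.8765)
member 1 (0-2): L=5.9280, (cx,cy)=(1.0000,0.0000)
member 2 (1-2): L=5.7066, (cx,cy)=(0.5991,-0.8007)
member 3 (1-3): L=6.2990, (cx,cy)=(0.9987,-0.0503)
member 4 (2-3): L=5.1311, (cx,cy)=(0.5597,0.8287)
solve A·x = −loads:
  F[0-1] = -1878.7966 N (compression)
  F[0-2] = -1533.8359 N (compression)
  F[1-2] = +29.4718 N (tension)
  F[1-3] = -1126.7493 N (compression)
  F[2-3] = -2708.7810 N (compression)
  Rx@0 = +2438.1700 N
  Ry@0 = +1646.8323 N
  Ry@2 = +2221.1077 N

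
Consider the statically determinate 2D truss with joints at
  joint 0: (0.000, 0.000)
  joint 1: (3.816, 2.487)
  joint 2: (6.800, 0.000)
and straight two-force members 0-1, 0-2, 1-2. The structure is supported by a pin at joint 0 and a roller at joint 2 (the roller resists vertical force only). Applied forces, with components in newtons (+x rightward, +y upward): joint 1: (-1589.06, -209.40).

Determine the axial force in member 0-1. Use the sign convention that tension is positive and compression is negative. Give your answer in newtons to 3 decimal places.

N=3 nodes, M=3 members, R=3 reactions → 2N=6, M+R=6
member 0 (0-1): L=4.5549, (cx,cy)=(0.8378,0.5460)
member 1 (0-2): L=6.8000, (cx,cy)=(1.0000,0.0000)
member 2 (1-2): L=3.8845, (cx,cy)=(0.7682,-0.6402)
solve A·x = −loads:
  F[0-1] = -1232.7049 N (compression)
  F[0-2] = -556.3234 N (compression)
  F[1-2] = +724.2106 N (tension)
  Rx@0 = +1589.0600 N
  Ry@0 = +673.0650 N
  Ry@2 = -463.6650 N

-1232.705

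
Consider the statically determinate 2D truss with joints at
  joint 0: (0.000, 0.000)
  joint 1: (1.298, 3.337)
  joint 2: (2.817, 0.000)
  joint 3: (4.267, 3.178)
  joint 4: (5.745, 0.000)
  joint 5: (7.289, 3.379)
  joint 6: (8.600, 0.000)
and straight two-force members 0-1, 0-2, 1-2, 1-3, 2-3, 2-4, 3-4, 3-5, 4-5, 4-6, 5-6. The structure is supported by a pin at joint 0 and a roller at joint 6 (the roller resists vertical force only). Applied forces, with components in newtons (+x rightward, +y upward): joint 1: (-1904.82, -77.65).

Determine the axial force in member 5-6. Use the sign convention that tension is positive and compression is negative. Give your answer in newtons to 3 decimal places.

780.224

N=7 nodes, M=11 members, R=3 reactions → 2N=14, M+R=14
member 0 (0-1): L=3.5806, (cx,cy)=(0.3625,0.9320)
member 1 (0-2): L=2.8170, (cx,cy)=(1.0000,0.0000)
member 2 (1-2): L=3.6665, (cx,cy)=(0.4143,-0.9101)
member 3 (1-3): L=2.9733, (cx,cy)=(0.9986,-0.0535)
member 4 (2-3): L=3.4932, (cx,cy)=(0.4151,0.9098)
member 5 (2-4): L=2.9280, (cx,cy)=(1.0000,0.0000)
member 6 (3-4): L=3.5049, (cx,cy)=(0.4217,-0.9067)
member 7 (3-5): L=3.0287, (cx,cy)=(0.9978,0.0664)
member 8 (4-5): L=3.7150, (cx,cy)=(0.4156,0.9095)
member 9 (4-6): L=2.8550, (cx,cy)=(1.0000,0.0000)
member 10 (5-6): L=3.6244, (cx,cy)=(0.3617,-0.9323)
solve A·x = −loads:
  F[0-1] = -863.8019 N (compression)
  F[0-2] = -1591.6800 N (compression)
  F[1-2] = +723.1839 N (tension)
  F[1-3] = +1293.9193 N (tension)
  F[2-3] = -723.4739 N (compression)
  F[2-4] = -991.7562 N (compression)
  F[3-4] = +848.7076 N (tension)
  F[3-5] = +635.2584 N (tension)
  F[4-5] = -846.0875 N (compression)
  F[4-6] = -282.2180 N (compression)
  F[5-6] = +780.2244 N (tension)
  Rx@0 = +1904.8200 N
  Ry@0 = +805.0447 N
  Ry@6 = -727.3947 N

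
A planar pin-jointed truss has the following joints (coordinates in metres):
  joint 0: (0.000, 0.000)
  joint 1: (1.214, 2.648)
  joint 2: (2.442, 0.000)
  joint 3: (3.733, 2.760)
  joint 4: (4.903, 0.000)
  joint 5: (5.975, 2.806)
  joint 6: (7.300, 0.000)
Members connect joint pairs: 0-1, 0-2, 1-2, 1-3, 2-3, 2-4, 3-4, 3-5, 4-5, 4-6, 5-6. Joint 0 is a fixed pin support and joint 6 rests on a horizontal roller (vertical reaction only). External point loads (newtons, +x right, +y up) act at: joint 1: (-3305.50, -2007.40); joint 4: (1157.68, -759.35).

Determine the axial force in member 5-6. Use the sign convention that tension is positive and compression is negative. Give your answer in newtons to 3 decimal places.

N=7 nodes, M=11 members, R=3 reactions → 2N=14, M+R=14
member 0 (0-1): L=2.9130, (cx,cy)=(0.4167,0.9090)
member 1 (0-2): L=2.4420, (cx,cy)=(1.0000,0.0000)
member 2 (1-2): L=2.9189, (cx,cy)=(0.4207,-0.9072)
member 3 (1-3): L=2.5215, (cx,cy)=(0.9990,0.0444)
member 4 (2-3): L=3.0470, (cx,cy)=(0.4237,0.9058)
member 5 (2-4): L=2.4610, (cx,cy)=(1.0000,0.0000)
member 6 (3-4): L=2.9977, (cx,cy)=(0.3903,-0.9207)
member 7 (3-5): L=2.2425, (cx,cy)=(0.9998,0.0205)
member 8 (4-5): L=3.0038, (cx,cy)=(0.3569,0.9341)
member 9 (4-6): L=2.3970, (cx,cy)=(1.0000,0.0000)
member 10 (5-6): L=3.1031, (cx,cy)=(0.4270,-0.9043)
solve A·x = −loads:
  F[0-1] = -3434.3964 N (compression)
  F[0-2] = -716.5378 N (compression)
  F[1-2] = +1293.7357 N (tension)
  F[1-3] = +1331.2460 N (tension)
  F[2-3] = -1295.7215 N (compression)
  F[2-4] = +376.7371 N (tension)
  F[3-4] = +1217.3627 N (tension)
  F[3-5] = +305.8793 N (tension)
  F[4-5] = -386.9450 N (compression)
  F[4-6] = -167.7216 N (compression)
  F[5-6] = +392.7983 N (tension)
  Rx@0 = +2147.8200 N
  Ry@0 = +3121.9400 N
  Ry@6 = -355.1900 N

392.798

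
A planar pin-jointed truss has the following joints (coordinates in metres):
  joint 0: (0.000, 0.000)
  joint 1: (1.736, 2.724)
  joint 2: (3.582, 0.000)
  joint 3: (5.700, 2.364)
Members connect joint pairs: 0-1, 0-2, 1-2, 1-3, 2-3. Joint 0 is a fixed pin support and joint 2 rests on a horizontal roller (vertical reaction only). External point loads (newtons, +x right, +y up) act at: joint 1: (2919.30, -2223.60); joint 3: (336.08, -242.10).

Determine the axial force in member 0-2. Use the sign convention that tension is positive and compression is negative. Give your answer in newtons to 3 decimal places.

N=4 nodes, M=5 members, R=3 reactions → 2N=8, M+R=8
member 0 (0-1): L=3.2302, (cx,cy)=(0.5374,0.8433)
member 1 (0-2): L=3.5820, (cx,cy)=(1.0000,0.0000)
member 2 (1-2): L=3.2906, (cx,cy)=(0.5610,-0.8278)
member 3 (1-3): L=3.9803, (cx,cy)=(0.9959,-0.0904)
member 4 (2-3): L=3.1740, (cx,cy)=(0.6673,0.7448)
solve A·x = −loads:
  F[0-1] = +1706.4392 N (tension)
  F[0-2] = +2338.2777 N (tension)
  F[1-2] = -4480.5587 N (compression)
  F[1-3] = +513.4822 N (tension)
  F[2-3] = -262.7001 N (compression)
  Rx@0 = -3255.3800 N
  Ry@0 = -1439.0476 N
  Ry@2 = +3904.7476 N

2338.278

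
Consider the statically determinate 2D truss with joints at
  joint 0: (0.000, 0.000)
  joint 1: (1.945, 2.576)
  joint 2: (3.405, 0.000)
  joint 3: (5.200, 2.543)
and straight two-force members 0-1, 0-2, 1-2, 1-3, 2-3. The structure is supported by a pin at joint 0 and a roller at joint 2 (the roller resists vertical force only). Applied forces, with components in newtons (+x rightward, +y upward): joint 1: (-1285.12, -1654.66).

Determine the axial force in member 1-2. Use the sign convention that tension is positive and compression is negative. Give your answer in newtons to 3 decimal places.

N=4 nodes, M=5 members, R=3 reactions → 2N=8, M+R=8
member 0 (0-1): L=3.2278, (cx,cy)=(0.6026,0.7981)
member 1 (0-2): L=3.4050, (cx,cy)=(1.0000,0.0000)
member 2 (1-2): L=2.9610, (cx,cy)=(0.4931,-0.8700)
member 3 (1-3): L=3.2552, (cx,cy)=(0.9999,-0.0101)
member 4 (2-3): L=3.1127, (cx,cy)=(0.5767,0.8170)
solve A·x = −loads:
  F[0-1] = -2107.2590 N (compression)
  F[0-2] = -15.3395 N (compression)
  F[1-2] = +31.1095 N (tension)
  F[1-3] = -0.0000 N (tension)
  F[2-3] = +0.0000 N (tension)
  Rx@0 = +1285.1200 N
  Ry@0 = +1681.7247 N
  Ry@2 = -27.0647 N

31.109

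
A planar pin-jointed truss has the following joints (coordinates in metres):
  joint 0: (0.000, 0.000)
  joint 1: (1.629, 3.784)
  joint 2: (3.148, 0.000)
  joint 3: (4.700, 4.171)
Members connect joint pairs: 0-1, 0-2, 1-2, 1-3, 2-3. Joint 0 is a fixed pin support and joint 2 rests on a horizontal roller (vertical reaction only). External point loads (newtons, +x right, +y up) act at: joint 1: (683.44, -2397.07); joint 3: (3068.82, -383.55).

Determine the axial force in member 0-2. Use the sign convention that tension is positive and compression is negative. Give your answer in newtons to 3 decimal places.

N=4 nodes, M=5 members, R=3 reactions → 2N=8, M+R=8
member 0 (0-1): L=4.1197, (cx,cy)=(0.3954,0.9185)
member 1 (0-2): L=3.1480, (cx,cy)=(1.0000,0.0000)
member 2 (1-2): L=4.0775, (cx,cy)=(0.3725,-0.9280)
member 3 (1-3): L=3.0953, (cx,cy)=(0.9922,0.1250)
member 4 (2-3): L=4.4504, (cx,cy)=(0.3487,0.9372)
solve A·x = −loads:
  F[0-1] = +4267.8620 N (tension)
  F[0-2] = +2064.6925 N (tension)
  F[1-2] = -6349.5398 N (compression)
  F[1-3] = +3396.1841 N (tension)
  F[2-3] = -862.3045 N (compression)
  Rx@0 = -3752.2600 N
  Ry@0 = -3920.0462 N
  Ry@2 = +6700.6662 N

2064.693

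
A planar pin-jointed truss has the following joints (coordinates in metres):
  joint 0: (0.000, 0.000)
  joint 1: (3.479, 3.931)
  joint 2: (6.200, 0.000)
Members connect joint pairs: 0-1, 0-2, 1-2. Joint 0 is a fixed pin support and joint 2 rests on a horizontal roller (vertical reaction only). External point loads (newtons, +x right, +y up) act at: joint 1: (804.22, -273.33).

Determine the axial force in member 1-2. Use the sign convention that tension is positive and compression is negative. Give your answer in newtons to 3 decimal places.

N=3 nodes, M=3 members, R=3 reactions → 2N=6, M+R=6
member 0 (0-1): L=5.2494, (cx,cy)=(0.6627,0.7488)
member 1 (0-2): L=6.2000, (cx,cy)=(1.0000,0.0000)
member 2 (1-2): L=4.7809, (cx,cy)=(0.5691,-0.8222)
solve A·x = −loads:
  F[0-1] = +520.7266 N (tension)
  F[0-2] = +459.1124 N (tension)
  F[1-2] = -806.6707 N (compression)
  Rx@0 = -804.2200 N
  Ry@0 = -389.9448 N
  Ry@2 = +663.2748 N

-806.671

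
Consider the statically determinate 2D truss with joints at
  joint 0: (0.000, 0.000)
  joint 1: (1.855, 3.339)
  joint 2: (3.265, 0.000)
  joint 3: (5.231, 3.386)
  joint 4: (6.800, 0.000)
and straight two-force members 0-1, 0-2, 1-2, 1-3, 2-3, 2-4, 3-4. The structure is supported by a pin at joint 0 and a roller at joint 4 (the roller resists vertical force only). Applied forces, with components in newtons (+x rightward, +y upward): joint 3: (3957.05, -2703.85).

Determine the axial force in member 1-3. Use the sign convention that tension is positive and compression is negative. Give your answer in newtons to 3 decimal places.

1309.094

N=5 nodes, M=7 members, R=3 reactions → 2N=10, M+R=10
member 0 (0-1): L=3.8197, (cx,cy)=(0.4856,0.8742)
member 1 (0-2): L=3.2650, (cx,cy)=(1.0000,0.0000)
member 2 (1-2): L=3.6245, (cx,cy)=(0.3890,-0.9212)
member 3 (1-3): L=3.3763, (cx,cy)=(0.9999,0.0139)
member 4 (2-3): L=3.9154, (cx,cy)=(0.5021,0.8648)
member 5 (2-4): L=3.5350, (cx,cy)=(1.0000,0.0000)
member 6 (3-4): L=3.7319, (cx,cy)=(0.4204,-0.9073)
solve A·x = −loads:
  F[0-1] = +1540.3458 N (tension)
  F[0-2] = +3208.9919 N (tension)
  F[1-2] = -1441.8567 N (compression)
  F[1-3] = +1309.0944 N (tension)
  F[2-3] = +1535.9474 N (tension)
  F[2-4] = +1876.8477 N (tension)
  F[3-4] = -4464.0709 N (compression)
  Rx@0 = -3957.0500 N
  Ry@0 = -1346.5045 N
  Ry@4 = +4050.3545 N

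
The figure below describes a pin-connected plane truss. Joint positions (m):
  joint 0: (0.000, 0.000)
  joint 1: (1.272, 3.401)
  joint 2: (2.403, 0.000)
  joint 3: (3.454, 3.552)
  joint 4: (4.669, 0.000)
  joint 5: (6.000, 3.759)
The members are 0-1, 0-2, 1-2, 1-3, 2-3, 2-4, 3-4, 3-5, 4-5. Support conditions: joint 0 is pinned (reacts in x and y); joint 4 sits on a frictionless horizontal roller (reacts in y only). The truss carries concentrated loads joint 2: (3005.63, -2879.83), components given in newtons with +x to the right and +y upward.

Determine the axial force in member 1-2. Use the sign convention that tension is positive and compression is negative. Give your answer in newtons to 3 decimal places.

N=6 nodes, M=9 members, R=3 reactions → 2N=12, M+R=12
member 0 (0-1): L=3.6311, (cx,cy)=(0.3503,0.9366)
member 1 (0-2): L=2.4030, (cx,cy)=(1.0000,0.0000)
member 2 (1-2): L=3.5841, (cx,cy)=(0.3156,-0.9489)
member 3 (1-3): L=2.1872, (cx,cy)=(0.9976,0.0690)
member 4 (2-3): L=3.7042, (cx,cy)=(0.2837,0.9589)
member 5 (2-4): L=2.2660, (cx,cy)=(1.0000,0.0000)
member 6 (3-4): L=3.7541, (cx,cy)=(0.3237,-0.9462)
member 7 (3-5): L=2.5544, (cx,cy)=(0.9967,0.0810)
member 8 (4-5): L=3.9877, (cx,cy)=(0.3338,0.9427)
solve A·x = −loads:
  F[0-1] = -1492.2197 N (compression)
  F[0-2] = +3528.3671 N (tension)
  F[1-2] = +1402.5222 N (tension)
  F[1-3] = -967.6230 N (compression)
  F[2-3] = +1615.3520 N (tension)
  F[2-4] = +506.9908 N (tension)
  F[3-4] = -1566.4784 N (compression)
  F[3-5] = -0.0000 N (compression)
  F[4-5] = +0.0000 N (tension)
  Rx@0 = -3005.6300 N
  Ry@0 = +1397.6643 N
  Ry@4 = +1482.1657 N

1402.522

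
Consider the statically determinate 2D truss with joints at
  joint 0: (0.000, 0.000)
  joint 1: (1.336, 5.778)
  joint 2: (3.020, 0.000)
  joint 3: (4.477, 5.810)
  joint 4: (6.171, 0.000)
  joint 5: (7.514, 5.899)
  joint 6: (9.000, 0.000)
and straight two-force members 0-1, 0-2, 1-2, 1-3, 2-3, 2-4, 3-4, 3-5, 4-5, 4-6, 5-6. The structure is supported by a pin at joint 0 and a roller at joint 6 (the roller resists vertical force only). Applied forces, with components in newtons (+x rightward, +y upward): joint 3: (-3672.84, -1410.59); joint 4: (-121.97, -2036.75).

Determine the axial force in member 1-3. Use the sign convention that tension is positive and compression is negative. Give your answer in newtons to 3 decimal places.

N=7 nodes, M=11 members, R=3 reactions → 2N=14, M+R=14
member 0 (0-1): L=5.9304, (cx,cy)=(0.2253,0.9743)
member 1 (0-2): L=3.0200, (cx,cy)=(1.0000,0.0000)
member 2 (1-2): L=6.0184, (cx,cy)=(0.2798,-0.9601)
member 3 (1-3): L=3.1412, (cx,cy)=(0.9999,0.0102)
member 4 (2-3): L=5.9899, (cx,cy)=(0.2432,0.9700)
member 5 (2-4): L=3.1510, (cx,cy)=(1.0000,0.0000)
member 6 (3-4): L=6.0519, (cx,cy)=(0.2799,-0.9600)
member 7 (3-5): L=3.0383, (cx,cy)=(0.9996,0.0293)
member 8 (4-5): L=6.0499, (cx,cy)=(0.2220,0.9750)
member 9 (4-6): L=2.8290, (cx,cy)=(1.0000,0.0000)
member 10 (5-6): L=6.0833, (cx,cy)=(0.2443,-0.9697)
solve A·x = −loads:
  F[0-1] = -3818.2917 N (compression)
  F[0-2] = -2934.6321 N (compression)
  F[1-2] = +3854.3486 N (tension)
  F[1-3] = -1938.7583 N (compression)
  F[2-3] = -3814.9706 N (compression)
  F[2-4] = -928.1888 N (compression)
  F[3-4] = +2409.7373 N (tension)
  F[3-5] = +131.7630 N (tension)
  F[4-5] = -283.7395 N (compression)
  F[4-6] = -68.7204 N (compression)
  F[5-6] = +281.3230 N (tension)
  Rx@0 = +3794.8100 N
  Ry@0 = +3720.1405 N
  Ry@6 = -272.8005 N

-1938.758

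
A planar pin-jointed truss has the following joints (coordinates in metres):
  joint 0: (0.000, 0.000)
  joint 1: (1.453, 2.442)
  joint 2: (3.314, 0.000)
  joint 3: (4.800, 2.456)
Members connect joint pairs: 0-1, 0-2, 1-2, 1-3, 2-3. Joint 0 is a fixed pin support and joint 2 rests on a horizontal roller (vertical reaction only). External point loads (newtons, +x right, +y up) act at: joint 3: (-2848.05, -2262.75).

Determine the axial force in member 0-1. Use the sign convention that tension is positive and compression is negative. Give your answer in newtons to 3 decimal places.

-1275.414

N=4 nodes, M=5 members, R=3 reactions → 2N=8, M+R=8
member 0 (0-1): L=2.8416, (cx,cy)=(0.5113,0.8594)
member 1 (0-2): L=3.3140, (cx,cy)=(1.0000,0.0000)
member 2 (1-2): L=3.0703, (cx,cy)=(0.6061,-0.7954)
member 3 (1-3): L=3.3470, (cx,cy)=(1.0000,0.0042)
member 4 (2-3): L=2.8706, (cx,cy)=(0.5177,0.8556)
solve A·x = −loads:
  F[0-1] = -1275.4135 N (compression)
  F[0-2] = -2195.8860 N (compression)
  F[1-2] = +1370.2705 N (tension)
  F[1-3] = -1482.7412 N (compression)
  F[2-3] = -2637.4443 N (compression)
  Rx@0 = +2848.0500 N
  Ry@0 = +1096.0665 N
  Ry@2 = +1166.6835 N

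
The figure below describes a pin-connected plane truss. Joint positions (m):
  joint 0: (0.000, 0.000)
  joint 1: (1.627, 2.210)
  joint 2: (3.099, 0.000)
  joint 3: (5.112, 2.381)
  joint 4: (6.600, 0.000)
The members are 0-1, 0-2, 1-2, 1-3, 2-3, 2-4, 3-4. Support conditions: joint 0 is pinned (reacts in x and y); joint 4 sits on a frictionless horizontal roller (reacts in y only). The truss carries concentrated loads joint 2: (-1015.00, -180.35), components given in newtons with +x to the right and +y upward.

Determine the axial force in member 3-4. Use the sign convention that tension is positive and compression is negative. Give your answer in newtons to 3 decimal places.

N=5 nodes, M=7 members, R=3 reactions → 2N=10, M+R=10
member 0 (0-1): L=2.7443, (cx,cy)=(0.5929,0.8053)
member 1 (0-2): L=3.0990, (cx,cy)=(1.0000,0.0000)
member 2 (1-2): L=2.6554, (cx,cy)=(0.5544,-0.8323)
member 3 (1-3): L=3.4892, (cx,cy)=(0.9988,0.0490)
member 4 (2-3): L=3.1179, (cx,cy)=(0.6456,0.7637)
member 5 (2-4): L=3.5010, (cx,cy)=(1.0000,0.0000)
member 6 (3-4): L=2.8077, (cx,cy)=(0.5300,-0.8480)
solve A·x = −loads:
  F[0-1] = -118.7969 N (compression)
  F[0-2] = -944.5697 N (compression)
  F[1-2] = +107.2874 N (tension)
  F[1-3] = -130.0616 N (compression)
  F[2-3] = +119.2381 N (tension)
  F[2-4] = +52.9221 N (tension)
  F[3-4] = -99.8593 N (compression)
  Rx@0 = +1015.0000 N
  Ry@0 = +95.6675 N
  Ry@4 = +84.6825 N

-99.859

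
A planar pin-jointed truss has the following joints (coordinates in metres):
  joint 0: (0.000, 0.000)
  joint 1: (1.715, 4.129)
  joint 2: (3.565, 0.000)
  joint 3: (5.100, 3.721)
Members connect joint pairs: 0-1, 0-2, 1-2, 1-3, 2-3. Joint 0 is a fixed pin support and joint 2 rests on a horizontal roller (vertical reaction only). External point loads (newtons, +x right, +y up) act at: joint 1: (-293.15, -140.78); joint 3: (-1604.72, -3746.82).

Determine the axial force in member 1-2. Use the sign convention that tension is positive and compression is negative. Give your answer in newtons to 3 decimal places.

N=4 nodes, M=5 members, R=3 reactions → 2N=8, M+R=8
member 0 (0-1): L=4.4710, (cx,cy)=(0.3836,0.9235)
member 1 (0-2): L=3.5650, (cx,cy)=(1.0000,0.0000)
member 2 (1-2): L=4.5245, (cx,cy)=(0.4089,-0.9126)
member 3 (1-3): L=3.4095, (cx,cy)=(0.9928,-0.1197)
member 4 (2-3): L=4.0252, (cx,cy)=(0.3813,0.9244)
solve A·x = −loads:
  F[0-1] = -513.5174 N (compression)
  F[0-2] = -1700.8935 N (compression)
  F[1-2] = +372.8296 N (tension)
  F[1-3] = -56.6780 N (compression)
  F[2-3] = -4060.4465 N (compression)
  Rx@0 = +1897.8700 N
  Ry@0 = +474.2367 N
  Ry@2 = +3413.3633 N

372.830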